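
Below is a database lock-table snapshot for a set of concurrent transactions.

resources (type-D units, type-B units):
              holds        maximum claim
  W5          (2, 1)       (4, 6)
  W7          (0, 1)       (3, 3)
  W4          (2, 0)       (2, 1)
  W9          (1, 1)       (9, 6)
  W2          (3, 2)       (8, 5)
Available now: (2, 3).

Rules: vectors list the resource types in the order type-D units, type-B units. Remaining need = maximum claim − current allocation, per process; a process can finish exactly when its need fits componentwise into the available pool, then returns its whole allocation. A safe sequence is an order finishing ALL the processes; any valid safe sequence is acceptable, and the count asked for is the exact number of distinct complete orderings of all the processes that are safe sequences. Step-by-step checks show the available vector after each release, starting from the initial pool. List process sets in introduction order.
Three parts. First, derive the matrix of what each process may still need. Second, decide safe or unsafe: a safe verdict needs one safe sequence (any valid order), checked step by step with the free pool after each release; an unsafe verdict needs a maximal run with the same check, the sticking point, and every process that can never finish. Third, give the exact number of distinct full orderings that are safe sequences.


(1) Remaining need (order type-D units, type-B units):
  W5: (2, 5)
  W7: (3, 2)
  W4: (0, 1)
  W9: (8, 5)
  W2: (5, 3)
(2) UNSAFE.
Key observation: after W4, W7 the pool peaks at (4, 4), and each blocked process is short somewhere: W5 on type-B units; W9 on type-D units, type-B units; W2 on type-D units.
A maximal execution: W4, W7 — then nothing else fits. Verifying each step:
  pool = (2, 3)
  run W4 (needs (0, 1), free (2, 3)); after release of (2, 0) the pool is (4, 3)
  run W7 (needs (3, 2), free (4, 3)); after release of (0, 1) the pool is (4, 4)
  blocked: W5 wants (2, 5), pool (4, 4) — not enough type-B units
  blocked: W9 wants (8, 5), pool (4, 4) — not enough type-D units and type-B units
  blocked: W2 wants (5, 3), pool (4, 4) — not enough type-D units
Never able to finish: W5, W9 and W2.
(3) Precisely 0 of the possible complete orderings are safe sequences.


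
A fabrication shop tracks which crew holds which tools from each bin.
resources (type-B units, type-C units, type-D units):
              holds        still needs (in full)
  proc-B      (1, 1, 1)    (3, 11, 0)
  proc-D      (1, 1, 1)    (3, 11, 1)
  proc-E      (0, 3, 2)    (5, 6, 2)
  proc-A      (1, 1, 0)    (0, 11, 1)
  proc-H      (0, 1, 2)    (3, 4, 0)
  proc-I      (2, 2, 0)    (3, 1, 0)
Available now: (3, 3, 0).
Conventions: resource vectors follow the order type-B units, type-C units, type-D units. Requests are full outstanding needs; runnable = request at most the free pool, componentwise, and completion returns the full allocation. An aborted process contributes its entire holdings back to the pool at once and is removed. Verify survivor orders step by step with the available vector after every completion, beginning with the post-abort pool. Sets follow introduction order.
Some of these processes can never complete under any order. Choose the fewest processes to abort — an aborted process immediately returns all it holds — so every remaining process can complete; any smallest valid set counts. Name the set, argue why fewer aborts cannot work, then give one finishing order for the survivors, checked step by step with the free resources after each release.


Abort proc-B and proc-D.
Key observation: the returned (2, 2, 2) from proc-B and proc-D is what brings proc-A — unrunnable before, under any order — into play at step 4.
Minimality, checking each single-abort alternative: proc-B alone leaves proc-D blocked (short on type-C units); proc-D alone leaves proc-B blocked (short on type-C units); proc-E alone leaves proc-B blocked (short on type-C units); proc-A alone leaves proc-B blocked (short on type-C units); proc-H alone leaves proc-B blocked (short on type-C units); proc-I alone leaves proc-B blocked (short on type-C units).
The survivors complete as proc-H, proc-I, proc-E, proc-A. Verifying each step (starting from the post-abort pool):
  pool = (5, 5, 2)
  run proc-H (needs (3, 4, 0), free (5, 5, 2)); after release of (0, 1, 2) the pool is (5, 6, 4)
  run proc-I (needs (3, 1, 0), free (5, 6, 4)); after release of (2, 2, 0) the pool is (7, 8, 4)
  run proc-E (needs (5, 6, 2), free (7, 8, 4)); after release of (0, 3, 2) the pool is (7, 11, 6)
  run proc-A (needs (0, 11, 1), free (7, 11, 6)); after release of (1, 1, 0) the pool is (8, 12, 6)


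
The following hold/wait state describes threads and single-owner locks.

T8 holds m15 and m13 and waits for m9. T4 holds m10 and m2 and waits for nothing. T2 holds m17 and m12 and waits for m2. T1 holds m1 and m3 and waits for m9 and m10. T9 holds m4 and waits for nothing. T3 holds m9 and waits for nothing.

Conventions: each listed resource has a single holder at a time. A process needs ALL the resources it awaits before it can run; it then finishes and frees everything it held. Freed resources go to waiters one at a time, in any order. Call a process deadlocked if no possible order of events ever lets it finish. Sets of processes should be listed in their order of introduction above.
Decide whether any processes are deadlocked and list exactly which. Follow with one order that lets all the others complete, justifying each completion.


The deadlocked set is empty.
Key observation: there is no circular wait here — follow any chain and it reaches a process that is free to run now.
One completion order for the rest: T3, T8, T4, T2, T9, T1.
Check, step by step:
  T3 waits on nothing -> runs at once and releases m9
  run T8 (all its waits — m9 — are resolved); releases m15 and m13
  T4 waits on nothing -> runs at once and releases m10 and m2
  run T2 (all its waits — m2 — are resolved); releases m17 and m12
  T9 waits on nothing -> runs at once and releases m4
  run T1 (all its waits — m9 and m10 — are resolved); releases m1 and m3


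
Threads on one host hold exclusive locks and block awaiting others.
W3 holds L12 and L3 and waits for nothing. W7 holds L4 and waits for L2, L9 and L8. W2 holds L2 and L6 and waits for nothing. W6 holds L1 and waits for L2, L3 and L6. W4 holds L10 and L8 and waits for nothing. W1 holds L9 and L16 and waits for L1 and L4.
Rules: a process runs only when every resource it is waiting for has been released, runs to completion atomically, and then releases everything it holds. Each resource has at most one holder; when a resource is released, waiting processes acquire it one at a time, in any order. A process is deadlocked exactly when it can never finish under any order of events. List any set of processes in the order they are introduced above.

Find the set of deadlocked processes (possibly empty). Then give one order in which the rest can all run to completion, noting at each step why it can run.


The deadlocked set is W7 and W1.
Key observation: nobody on the ring W7 -> W1 -> W7 can start until another member finishes, which never happens; no other process is dragged down with it.
The rest can finish in the order W4, W2, W3, W6.
Walking it through:
  W4 waits on nothing -> runs at once and releases L10 and L8
  W2 waits on nothing -> runs at once and releases L2 and L6
  W3 waits on nothing -> runs at once and releases L12 and L3
  W6 waits on L2, L3 and L6 — all released -> runs and releases L1


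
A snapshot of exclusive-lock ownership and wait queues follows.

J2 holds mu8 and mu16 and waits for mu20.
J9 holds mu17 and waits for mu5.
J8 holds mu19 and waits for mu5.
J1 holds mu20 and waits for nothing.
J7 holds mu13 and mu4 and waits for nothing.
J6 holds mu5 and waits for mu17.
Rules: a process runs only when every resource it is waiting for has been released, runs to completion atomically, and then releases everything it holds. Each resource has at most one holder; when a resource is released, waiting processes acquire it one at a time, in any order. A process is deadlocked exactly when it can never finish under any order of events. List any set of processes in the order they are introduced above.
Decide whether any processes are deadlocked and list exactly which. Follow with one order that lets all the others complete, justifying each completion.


Deadlocked set: J9, J8 and J6.
Key observation: nobody on the ring J9 -> J6 -> J9 can start until another member finishes, which never happens; J8 waits into the deadlock from upstream.
A valid finishing order for the others: J1, J2, J7.
Walking it through:
  J1 waits on nothing -> runs at once and releases mu20
  J2 waits on mu20 — all released -> runs and releases mu8 and mu16
  J7 waits on nothing -> runs at once and releases mu13 and mu4


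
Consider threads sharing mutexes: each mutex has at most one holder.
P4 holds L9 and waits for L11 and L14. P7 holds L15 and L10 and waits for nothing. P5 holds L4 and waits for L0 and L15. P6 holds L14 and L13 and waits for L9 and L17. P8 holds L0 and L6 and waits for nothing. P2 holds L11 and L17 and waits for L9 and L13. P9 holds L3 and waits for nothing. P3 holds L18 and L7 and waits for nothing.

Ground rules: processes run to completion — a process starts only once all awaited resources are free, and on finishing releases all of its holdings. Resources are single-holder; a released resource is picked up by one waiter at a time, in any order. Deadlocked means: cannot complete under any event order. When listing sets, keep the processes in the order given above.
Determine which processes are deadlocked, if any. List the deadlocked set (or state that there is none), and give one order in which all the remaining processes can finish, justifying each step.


Deadlocked: P4, P6 and P2.
Key observation: the cycle P4 -> P6 -> P4 can never break — each member waits on the next; P2 is caught in further circular waits.
One completion order for the rest: P3, P8, P7, P9, P5.
Walking it through:
  run P3 (it waits on nothing); releases L18 and L7
  run P8 (it waits on nothing); releases L0 and L6
  run P7 (it waits on nothing); releases L15 and L10
  run P9 (it waits on nothing); releases L3
  P5 waits on L0 and L15 — all released -> runs and releases L4


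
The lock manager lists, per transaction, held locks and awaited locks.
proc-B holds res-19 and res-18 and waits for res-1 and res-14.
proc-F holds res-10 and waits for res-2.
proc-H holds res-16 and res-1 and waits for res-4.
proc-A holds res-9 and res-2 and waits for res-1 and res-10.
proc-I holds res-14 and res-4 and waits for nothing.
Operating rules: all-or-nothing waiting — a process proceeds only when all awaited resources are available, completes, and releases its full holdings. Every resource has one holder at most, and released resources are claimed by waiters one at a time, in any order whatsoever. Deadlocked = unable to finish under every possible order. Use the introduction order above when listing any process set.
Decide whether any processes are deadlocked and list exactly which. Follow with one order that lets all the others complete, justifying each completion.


The deadlocked set is proc-F and proc-A.
Key observation: proc-F -> proc-A -> proc-F is a circular wait — nothing in it can go first; no other process is dragged down with it.
The rest can finish in the order proc-I, proc-H, proc-B.
Check, step by step:
  run proc-I (it waits on nothing); releases res-14 and res-4
  run proc-H (all its waits — res-4 — are resolved); releases res-16 and res-1
  run proc-B (all its waits — res-1 and res-14 — are resolved); releases res-19 and res-18


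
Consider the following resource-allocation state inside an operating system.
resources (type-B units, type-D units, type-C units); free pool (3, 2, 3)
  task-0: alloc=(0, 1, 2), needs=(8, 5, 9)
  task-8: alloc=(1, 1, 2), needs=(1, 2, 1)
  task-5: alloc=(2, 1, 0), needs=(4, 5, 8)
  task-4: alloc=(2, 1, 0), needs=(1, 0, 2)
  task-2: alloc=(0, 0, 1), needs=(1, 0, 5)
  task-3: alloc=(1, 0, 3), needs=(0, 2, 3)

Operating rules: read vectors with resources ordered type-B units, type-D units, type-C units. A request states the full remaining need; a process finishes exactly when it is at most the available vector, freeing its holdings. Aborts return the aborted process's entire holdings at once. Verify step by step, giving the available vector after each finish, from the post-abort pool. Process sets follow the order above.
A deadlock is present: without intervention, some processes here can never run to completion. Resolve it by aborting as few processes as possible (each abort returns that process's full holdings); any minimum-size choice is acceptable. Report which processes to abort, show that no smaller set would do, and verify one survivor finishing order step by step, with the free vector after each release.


The answer: abort task-5.
Key observation: the returned (2, 1, 0) from task-5 is what brings task-0 — unrunnable before, under any order — into play at step 5.
Minimality: the empty abort set fails — the state is deadlocked as it stands.
Survivors finish in the order: task-3, task-4, task-8, task-2, task-0. Verifying each step (pool after the aborts first):
  pool = (5, 3, 3)
  run task-3 (needs (0, 2, 3), free (5, 3, 3)); after release of (1, 0, 3) the pool is (6, 3, 6)
  run task-4 (needs (1, 0, 2), free (6, 3, 6)); after release of (2, 1, 0) the pool is (8, 4, 6)
  run task-8 (needs (1, 2, 1), free (8, 4, 6)); after release of (1, 1, 2) the pool is (9, 5, 8)
  run task-2 (needs (1, 0, 5), free (9, 5, 8)); after release of (0, 0, 1) the pool is (9, 5, 9)
  run task-0 (needs (8, 5, 9), free (9, 5, 9)); after release of (0, 1, 2) the pool is (9, 6, 11)


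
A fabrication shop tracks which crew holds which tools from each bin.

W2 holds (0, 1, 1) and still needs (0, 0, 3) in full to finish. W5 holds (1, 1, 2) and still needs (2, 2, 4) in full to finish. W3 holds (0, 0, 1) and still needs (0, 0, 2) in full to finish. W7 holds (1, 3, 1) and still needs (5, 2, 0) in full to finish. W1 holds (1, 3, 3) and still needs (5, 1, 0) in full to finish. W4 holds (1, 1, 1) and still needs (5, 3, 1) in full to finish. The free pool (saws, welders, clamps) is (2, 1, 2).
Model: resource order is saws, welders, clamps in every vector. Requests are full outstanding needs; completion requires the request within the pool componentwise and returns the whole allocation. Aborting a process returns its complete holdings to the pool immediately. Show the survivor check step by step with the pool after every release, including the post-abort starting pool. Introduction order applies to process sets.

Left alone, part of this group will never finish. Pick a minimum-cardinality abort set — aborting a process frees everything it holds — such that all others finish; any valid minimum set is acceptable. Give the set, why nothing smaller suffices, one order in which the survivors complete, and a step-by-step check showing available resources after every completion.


Minimum abort set: W1 and W4.
Key observation: W7 had no path to completion before; after the abort of W1 and W4 ((2, 4, 4) returned), step 3 is where it fits.
Why nothing smaller works — every single abort fails: W2 alone leaves W7 blocked (short on saws); W5 alone leaves W7 blocked (short on saws); W3 alone leaves W7 blocked (short on saws); W7 alone leaves W1 blocked (short on saws); W1 alone leaves W7 blocked (short on saws); W4 alone leaves W7 blocked (short on saws).
The survivors complete as W2, W5, W7, W3. Walking it through (starting from the post-abort pool):
  pool = (4, 5, 6)
  W2: need (0, 0, 3) fits (4, 5, 6); releases (0, 1, 1), pool now (4, 6, 7)
  W5: need (2, 2, 4) fits (4, 6, 7); releases (1, 1, 2), pool now (5, 7, 9)
  W7: need (5, 2, 0) fits (5, 7, 9); releases (1, 3, 1), pool now (6, 10, 10)
  W3: need (0, 0, 2) fits (6, 10, 10); releases (0, 0, 1), pool now (6, 10, 11)


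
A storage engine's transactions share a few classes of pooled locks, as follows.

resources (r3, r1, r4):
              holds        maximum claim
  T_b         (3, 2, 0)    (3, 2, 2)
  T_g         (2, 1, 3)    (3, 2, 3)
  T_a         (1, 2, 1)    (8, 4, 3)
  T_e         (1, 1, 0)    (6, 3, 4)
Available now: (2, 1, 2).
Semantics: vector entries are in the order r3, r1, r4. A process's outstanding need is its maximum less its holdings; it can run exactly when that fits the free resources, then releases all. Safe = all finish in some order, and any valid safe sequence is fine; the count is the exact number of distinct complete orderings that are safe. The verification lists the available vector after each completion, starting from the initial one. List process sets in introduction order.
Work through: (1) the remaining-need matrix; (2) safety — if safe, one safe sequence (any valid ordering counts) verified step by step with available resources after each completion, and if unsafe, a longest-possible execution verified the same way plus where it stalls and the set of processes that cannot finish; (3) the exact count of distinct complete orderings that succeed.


(1) Outstanding need per process (order r3, r1, r4):
  T_b: (0, 0, 2)
  T_g: (1, 1, 0)
  T_a: (7, 2, 2)
  T_e: (5, 2, 4)
(2) SAFE — a valid safe sequence is T_g, T_b, T_e, T_a.
Key observation: T_g is the earliest step where a requested resource binds exactly: need (1, 1, 0), pool (2, 1, 2) at its turn.
Step-by-step check:
  pool = (2, 1, 2)
  T_g needs (1, 1, 0) <= (2, 1, 2) -> finishes; pool += (2, 1, 3) = (4, 2, 5)
  T_b needs (0, 0, 2) <= (4, 2, 5) -> finishes; pool += (3, 2, 0) = (7, 4, 5)
  T_e needs (5, 2, 4) <= (7, 4, 5) -> finishes; pool += (1, 1, 0) = (8, 5, 5)
  T_a needs (7, 2, 2) <= (8, 5, 5) -> finishes; pool += (1, 2, 1) = (9, 7, 6)
(3) The exact count: 4 of the possible complete orderings are safe sequences.


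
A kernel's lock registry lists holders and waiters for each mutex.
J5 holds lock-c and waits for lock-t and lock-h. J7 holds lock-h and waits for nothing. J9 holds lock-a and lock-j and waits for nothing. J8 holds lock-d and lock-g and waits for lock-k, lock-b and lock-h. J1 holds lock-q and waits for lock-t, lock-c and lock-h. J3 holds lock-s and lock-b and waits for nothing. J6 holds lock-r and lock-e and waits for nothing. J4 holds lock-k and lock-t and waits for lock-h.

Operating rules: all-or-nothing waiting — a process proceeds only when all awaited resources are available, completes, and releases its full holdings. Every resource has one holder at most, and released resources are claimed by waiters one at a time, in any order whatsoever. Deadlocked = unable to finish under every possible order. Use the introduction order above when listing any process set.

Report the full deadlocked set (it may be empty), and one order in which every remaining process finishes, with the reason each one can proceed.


The deadlocked set is empty.
Key observation: the waits form no ring: some process can always run, and its releases unblock the others one by one.
A valid finishing order for the others: J7, J9, J4, J3, J5, J1, J6, J8.
Walking it through:
  run J7 (it waits on nothing); releases lock-h
  run J9 (it waits on nothing); releases lock-a and lock-j
  run J4 (all its waits — lock-h — are resolved); releases lock-k and lock-t
  run J3 (it waits on nothing); releases lock-s and lock-b
  run J5 (all its waits — lock-t and lock-h — are resolved); releases lock-c
  run J1 (all its waits — lock-t, lock-c and lock-h — are resolved); releases lock-q
  run J6 (it waits on nothing); releases lock-r and lock-e
  run J8 (all its waits — lock-k, lock-b and lock-h — are resolved); releases lock-d and lock-g


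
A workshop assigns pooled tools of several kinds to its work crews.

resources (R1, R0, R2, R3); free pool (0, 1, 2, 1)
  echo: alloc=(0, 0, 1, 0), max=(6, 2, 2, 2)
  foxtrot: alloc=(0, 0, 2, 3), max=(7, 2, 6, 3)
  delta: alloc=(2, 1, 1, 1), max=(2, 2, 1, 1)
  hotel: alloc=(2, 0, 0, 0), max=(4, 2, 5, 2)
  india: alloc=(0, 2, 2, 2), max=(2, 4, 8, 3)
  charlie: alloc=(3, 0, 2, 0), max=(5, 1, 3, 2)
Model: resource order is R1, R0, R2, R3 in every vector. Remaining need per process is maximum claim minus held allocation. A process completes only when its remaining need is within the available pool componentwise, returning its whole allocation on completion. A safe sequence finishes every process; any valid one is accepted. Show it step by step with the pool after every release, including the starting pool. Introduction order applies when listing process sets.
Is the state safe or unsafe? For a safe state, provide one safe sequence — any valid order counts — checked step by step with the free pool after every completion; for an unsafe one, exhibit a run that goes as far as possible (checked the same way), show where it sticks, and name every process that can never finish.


SAFE. One safe sequence: delta, charlie, hotel, foxtrot, echo, india.
Key observation: the order's first zero-slack moment is delta ((0, 1, 0, 0) needed, (0, 1, 2, 1) free — a requested resource with nothing to spare).
Check, step by step:
  pool = (0, 1, 2, 1)
  delta: need (0, 1, 0, 0) fits (0, 1, 2, 1); releases (2, 1, 1, 1), pool now (2, 2, 3, 2)
  charlie: need (2, 1, 1, 2) fits (2, 2, 3, 2); releases (3, 0, 2, 0), pool now (5, 2, 5, 2)
  hotel: need (2, 2, 5, 2) fits (5, 2, 5, 2); releases (2, 0, 0, 0), pool now (7, 2, 5, 2)
  foxtrot: need (7, 2, 4, 0) fits (7, 2, 5, 2); releases (0, 0, 2, 3), pool now (7, 2, 7, 5)
  echo: need (6, 2, 1, 2) fits (7, 2, 7, 5); releases (0, 0, 1, 0), pool now (7, 2, 8, 5)
  india: need (2, 2, 6, 1) fits (7, 2, 8, 5); releases (0, 2, 2, 2), pool now (7, 4, 10, 7)


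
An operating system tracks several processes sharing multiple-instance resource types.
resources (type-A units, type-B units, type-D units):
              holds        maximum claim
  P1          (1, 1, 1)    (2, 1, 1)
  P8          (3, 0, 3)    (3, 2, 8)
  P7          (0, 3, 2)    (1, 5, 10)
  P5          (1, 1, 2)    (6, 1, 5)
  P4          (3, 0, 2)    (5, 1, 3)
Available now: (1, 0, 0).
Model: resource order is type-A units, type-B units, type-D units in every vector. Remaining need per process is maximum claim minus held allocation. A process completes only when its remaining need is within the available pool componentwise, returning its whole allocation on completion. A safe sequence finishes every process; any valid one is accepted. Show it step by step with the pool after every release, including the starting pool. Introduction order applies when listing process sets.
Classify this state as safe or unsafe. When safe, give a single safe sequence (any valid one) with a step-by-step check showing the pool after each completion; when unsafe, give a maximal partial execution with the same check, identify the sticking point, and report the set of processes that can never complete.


SAFE, for example via the order P1, P4, P5, P8, P7.
Key observation: the first exact fit in this order is P1 — it needs (1, 0, 0) with (1, 0, 0) free, meeting a requested resource to the last unit.
Walking it through:
  pool = (1, 0, 0)
  P1: need (1, 0, 0) fits (1, 0, 0); releases (1, 1, 1), pool now (2, 1, 1)
  P4: need (2, 1, 1) fits (2, 1, 1); releases (3, 0, 2), pool now (5, 1, 3)
  P5: need (5, 0, 3) fits (5, 1, 3); releases (1, 1, 2), pool now (6, 2, 5)
  P8: need (0, 2, 5) fits (6, 2, 5); releases (3, 0, 3), pool now (9, 2, 8)
  P7: need (1, 2, 8) fits (9, 2, 8); releases (0, 3, 2), pool now (9, 5, 10)


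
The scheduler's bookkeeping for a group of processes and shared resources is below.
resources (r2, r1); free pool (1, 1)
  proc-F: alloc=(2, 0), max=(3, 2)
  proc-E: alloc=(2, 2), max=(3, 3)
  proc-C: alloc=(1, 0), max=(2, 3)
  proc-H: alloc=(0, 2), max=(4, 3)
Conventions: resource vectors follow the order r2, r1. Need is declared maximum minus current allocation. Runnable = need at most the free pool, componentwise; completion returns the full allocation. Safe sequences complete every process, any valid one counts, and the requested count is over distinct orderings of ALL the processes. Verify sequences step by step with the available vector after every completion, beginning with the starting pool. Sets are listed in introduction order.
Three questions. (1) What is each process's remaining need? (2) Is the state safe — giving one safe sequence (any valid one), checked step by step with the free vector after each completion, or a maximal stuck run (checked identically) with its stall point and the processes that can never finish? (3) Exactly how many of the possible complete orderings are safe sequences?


(1) Need matrix, components ordered r2, r1:
  proc-F: (1, 2)
  proc-E: (1, 1)
  proc-C: (1, 3)
  proc-H: (4, 1)
(2) SAFE, for example via the order proc-E, proc-F, proc-C, proc-H.
Key observation: proc-E marks the first exact bind of the order: its need (1, 1) fits the free (1, 1) with zero slack on a requested resource.
Step-by-step check:
  pool = (1, 1)
  proc-E: need (1, 1) fits (1, 1); releases (2, 2), pool now (3, 3)
  proc-F: need (1, 2) fits (3, 3); releases (2, 0), pool now (5, 3)
  proc-C: need (1, 3) fits (5, 3); releases (1, 0), pool now (6, 3)
  proc-H: need (4, 1) fits (6, 3); releases (0, 2), pool now (6, 5)
(3) The exact count: 4 of the possible complete orderings are safe sequences.


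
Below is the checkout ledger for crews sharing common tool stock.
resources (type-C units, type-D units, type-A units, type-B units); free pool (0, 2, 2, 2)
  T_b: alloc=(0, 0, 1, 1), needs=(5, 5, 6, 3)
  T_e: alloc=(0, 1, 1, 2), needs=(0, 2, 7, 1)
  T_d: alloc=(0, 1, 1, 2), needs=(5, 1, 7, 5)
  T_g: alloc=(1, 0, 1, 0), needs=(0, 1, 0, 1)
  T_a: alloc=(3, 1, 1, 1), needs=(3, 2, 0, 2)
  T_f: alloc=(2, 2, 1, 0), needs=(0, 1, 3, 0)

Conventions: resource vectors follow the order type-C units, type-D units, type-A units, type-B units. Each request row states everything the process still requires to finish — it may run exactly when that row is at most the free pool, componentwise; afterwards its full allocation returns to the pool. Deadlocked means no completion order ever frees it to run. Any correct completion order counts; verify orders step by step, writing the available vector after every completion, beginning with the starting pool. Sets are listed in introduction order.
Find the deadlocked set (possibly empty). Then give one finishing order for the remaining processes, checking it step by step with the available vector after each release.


Deadlocked set: T_b, T_e and T_d.
Key observation: type-A units is the bottleneck — with T_g, T_f, T_a done the pool holds (6, 5, 5, 3), short of every remaining need.
One completion order for the rest: T_g, T_f, T_a. Walking it through:
  pool = (0, 2, 2, 2)
  T_g: need (0, 1, 0, 1) fits (0, 2, 2, 2); releases (1, 0, 1, 0), pool now (1, 2, 3, 2)
  T_f: need (0, 1, 3, 0) fits (1, 2, 3, 2); releases (2, 2, 1, 0), pool now (3, 4, 4, 2)
  T_a: need (3, 2, 0, 2) fits (3, 4, 4, 2); releases (3, 1, 1, 1), pool now (6, 5, 5, 3)
The blocked processes can never fit:
  blocked: T_b wants (5, 5, 6, 3), pool (6, 5, 5, 3) — not enough type-A units
  blocked: T_e wants (0, 2, 7, 1), pool (6, 5, 5, 3) — not enough type-A units
  blocked: T_d wants (5, 1, 7, 5), pool (6, 5, 5, 3) — not enough type-A units and type-B units


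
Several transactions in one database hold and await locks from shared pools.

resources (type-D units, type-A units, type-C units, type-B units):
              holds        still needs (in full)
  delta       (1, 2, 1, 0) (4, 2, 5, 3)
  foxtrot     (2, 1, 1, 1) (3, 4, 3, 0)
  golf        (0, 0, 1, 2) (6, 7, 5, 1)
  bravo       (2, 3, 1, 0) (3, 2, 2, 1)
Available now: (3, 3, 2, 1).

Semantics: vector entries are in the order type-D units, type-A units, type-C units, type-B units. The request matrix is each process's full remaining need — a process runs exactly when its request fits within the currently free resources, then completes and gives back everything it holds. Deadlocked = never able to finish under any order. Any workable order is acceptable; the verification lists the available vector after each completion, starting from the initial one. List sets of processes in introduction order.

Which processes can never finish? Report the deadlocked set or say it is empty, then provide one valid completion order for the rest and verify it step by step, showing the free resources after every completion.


Deadlocked set: delta and golf.
Key observation: type-C units is the bottleneck — with bravo, foxtrot done the pool holds (7, 7, 4, 2), short of every remaining need.
The rest can finish in the order bravo, foxtrot. Step-by-step check:
  pool = (3, 3, 2, 1)
  bravo: need (3, 2, 2, 1) fits (3, 3, 2, 1); releases (2, 3, 1, 0), pool now (5, 6, 3, 1)
  foxtrot: need (3, 4, 3, 0) fits (5, 6, 3, 1); releases (2, 1, 1, 1), pool now (7, 7, 4, 2)
The stuck group stays short no matter what:
  delta cannot run: need (4, 2, 5, 3) vs free (7, 7, 4, 2) (insufficient type-C units and type-B units)
  golf cannot run: need (6, 7, 5, 1) vs free (7, 7, 4, 2) (insufficient type-C units)


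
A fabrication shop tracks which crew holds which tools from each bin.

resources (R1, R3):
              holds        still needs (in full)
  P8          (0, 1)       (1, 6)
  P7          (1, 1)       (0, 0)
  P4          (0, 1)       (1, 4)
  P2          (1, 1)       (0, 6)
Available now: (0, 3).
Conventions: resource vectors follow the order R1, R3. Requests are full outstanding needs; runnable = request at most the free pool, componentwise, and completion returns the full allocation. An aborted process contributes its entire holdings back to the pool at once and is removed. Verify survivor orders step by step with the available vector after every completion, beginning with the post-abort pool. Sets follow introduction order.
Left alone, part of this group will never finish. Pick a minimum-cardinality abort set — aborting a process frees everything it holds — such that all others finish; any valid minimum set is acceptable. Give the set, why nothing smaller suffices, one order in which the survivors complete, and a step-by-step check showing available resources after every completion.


Abort P8.
Key observation: aborting P8 returns (0, 1), and P2 — hopeless before — runs at step 3 with the returned capacity in the pool.
Minimality: the empty abort set fails — the state is deadlocked as it stands.
One survivor order: P7, P4, P2. Verifying each step (post-abort pool first):
  pool = (0, 4)
  P7: need (0, 0) fits (0, 4); releases (1, 1), pool now (1, 5)
  P4: need (1, 4) fits (1, 5); releases (0, 1), pool now (1, 6)
  P2: need (0, 6) fits (1, 6); releases (1, 1), pool now (2, 7)


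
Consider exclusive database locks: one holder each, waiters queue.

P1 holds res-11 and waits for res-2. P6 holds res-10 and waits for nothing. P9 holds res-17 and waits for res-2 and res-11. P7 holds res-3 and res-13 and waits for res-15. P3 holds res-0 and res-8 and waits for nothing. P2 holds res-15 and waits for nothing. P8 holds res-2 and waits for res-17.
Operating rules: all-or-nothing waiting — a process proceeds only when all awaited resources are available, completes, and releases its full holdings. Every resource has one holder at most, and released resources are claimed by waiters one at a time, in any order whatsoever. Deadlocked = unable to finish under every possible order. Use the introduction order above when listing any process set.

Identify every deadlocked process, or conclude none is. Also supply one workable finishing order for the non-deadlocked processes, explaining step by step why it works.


Deadlocked set: P1, P9 and P8.
Key observation: the waits loop around P1 -> P8 -> P9 -> P1 with no way out; no other process is dragged down with it.
A valid finishing order for the others: P3, P6, P2, P7.
Check, step by step:
  P3: no waits; runs immediately, freeing res-0 and res-8
  P6: no waits; runs immediately, freeing res-10
  P2: no waits; runs immediately, freeing res-15
  run P7 (all its waits — res-15 — are resolved); releases res-3 and res-13


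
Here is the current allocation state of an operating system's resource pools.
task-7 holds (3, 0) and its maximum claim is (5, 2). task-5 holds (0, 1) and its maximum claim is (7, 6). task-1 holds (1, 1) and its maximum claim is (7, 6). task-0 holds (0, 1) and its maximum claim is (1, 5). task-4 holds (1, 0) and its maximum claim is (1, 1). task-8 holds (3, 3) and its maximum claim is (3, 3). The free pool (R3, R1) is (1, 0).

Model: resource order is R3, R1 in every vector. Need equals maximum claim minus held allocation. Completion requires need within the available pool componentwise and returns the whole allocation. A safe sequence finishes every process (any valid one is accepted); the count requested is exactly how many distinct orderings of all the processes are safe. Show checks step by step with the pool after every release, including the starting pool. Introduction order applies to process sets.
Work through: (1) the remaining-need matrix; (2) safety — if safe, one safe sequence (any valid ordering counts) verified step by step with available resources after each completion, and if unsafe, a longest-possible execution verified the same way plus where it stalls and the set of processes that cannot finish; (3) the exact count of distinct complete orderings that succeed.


(1) Need matrix, components ordered R3, R1:
  task-7: (2, 2)
  task-5: (7, 5)
  task-1: (6, 5)
  task-0: (1, 4)
  task-4: (0, 1)
  task-8: (0, 0)
(2) UNSAFE — no complete ordering exists.
Key observation: task-8, task-7, task-4 can finish, but then (8, 3) is all there is, and the blocked group's R1 demands exceed it.
A maximal execution: task-8, task-7, task-4 — then nothing else fits. Verifying each step:
  pool = (1, 0)
  task-8 needs (0, 0) <= (1, 0) -> finishes; pool += (3, 3) = (4, 3)
  task-7 needs (2, 2) <= (4, 3) -> finishes; pool += (3, 0) = (7, 3)
  task-4 needs (0, 1) <= (7, 3) -> finishes; pool += (1, 0) = (8, 3)
  task-5 still needs (7, 5) but only (8, 3) is free — short on R1
  task-1 still needs (6, 5) but only (8, 3) is free — short on R1
  task-0 still needs (1, 4) but only (8, 3) is free — short on R1
Never able to finish: task-5, task-1 and task-0.
(3) Exactly 0 of the possible complete orderings are safe sequences.


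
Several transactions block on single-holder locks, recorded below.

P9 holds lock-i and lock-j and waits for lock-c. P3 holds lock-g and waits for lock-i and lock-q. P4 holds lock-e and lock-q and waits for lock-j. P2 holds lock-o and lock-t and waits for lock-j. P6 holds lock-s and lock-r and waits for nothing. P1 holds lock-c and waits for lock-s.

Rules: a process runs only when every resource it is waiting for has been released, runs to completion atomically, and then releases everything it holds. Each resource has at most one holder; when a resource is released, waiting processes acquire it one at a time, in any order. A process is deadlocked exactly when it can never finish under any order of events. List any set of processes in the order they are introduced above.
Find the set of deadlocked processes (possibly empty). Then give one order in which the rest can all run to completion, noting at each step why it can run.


Nothing here is deadlocked.
Key observation: every chain of waits terminates; starting from the processes that wait on nothing, all the rest unlock in turn.
The rest can finish in the order P6, P1, P9, P2, P4, P3.
Walking it through:
  run P6 (it waits on nothing); releases lock-s and lock-r
  P1: everything it awaited (lock-s) is free; runs, freeing lock-c
  P9: everything it awaited (lock-c) is free; runs, freeing lock-i and lock-j
  P2: everything it awaited (lock-j) is free; runs, freeing lock-o and lock-t
  P4: everything it awaited (lock-j) is free; runs, freeing lock-e and lock-q
  P3: everything it awaited (lock-i and lock-q) is free; runs, freeing lock-g


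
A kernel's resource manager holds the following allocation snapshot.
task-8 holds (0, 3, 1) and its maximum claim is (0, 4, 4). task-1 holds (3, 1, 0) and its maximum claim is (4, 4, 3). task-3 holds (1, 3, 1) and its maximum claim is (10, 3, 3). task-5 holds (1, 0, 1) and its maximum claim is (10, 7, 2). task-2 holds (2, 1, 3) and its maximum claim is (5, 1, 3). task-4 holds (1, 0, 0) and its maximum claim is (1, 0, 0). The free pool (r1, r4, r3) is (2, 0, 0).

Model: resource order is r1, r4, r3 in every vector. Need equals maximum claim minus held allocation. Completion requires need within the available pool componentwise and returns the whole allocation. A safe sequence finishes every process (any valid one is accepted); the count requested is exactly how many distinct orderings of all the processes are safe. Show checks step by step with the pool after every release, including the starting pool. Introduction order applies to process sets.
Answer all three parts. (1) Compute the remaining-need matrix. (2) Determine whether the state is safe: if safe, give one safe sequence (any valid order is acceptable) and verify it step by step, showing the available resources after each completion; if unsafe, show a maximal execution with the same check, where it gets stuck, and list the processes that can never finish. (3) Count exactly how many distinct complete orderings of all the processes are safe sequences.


(1) Outstanding need per process (order r1, r4, r3):
  task-8: (0, 1, 3)
  task-1: (1, 3, 3)
  task-3: (9, 0, 2)
  task-5: (9, 7, 1)
  task-2: (3, 0, 0)
  task-4: (0, 0, 0)
(2) UNSAFE — no complete ordering exists.
Key observation: even finishing task-4, task-2, task-8, task-1 leaves just (8, 5, 4) free — too little r1 for any of the remaining processes.
The run task-4, task-2, task-8, task-1 cannot be extended any further. Walking it through:
  pool = (2, 0, 0)
  task-4: need (0, 0, 0) fits (2, 0, 0); releases (1, 0, 0), pool now (3, 0, 0)
  task-2: need (3, 0, 0) fits (3, 0, 0); releases (2, 1, 3), pool now (5, 1, 3)
  task-8: need (0, 1, 3) fits (5, 1, 3); releases (0, 3, 1), pool now (5, 4, 4)
  task-1: need (1, 3, 3) fits (5, 4, 4); releases (3, 1, 0), pool now (8, 5, 4)
  task-3 still needs (9, 0, 2) but only (8, 5, 4) is free — short on r1
  task-5 still needs (9, 7, 1) but only (8, 5, 4) is free — short on r1 and r4
Processes that can never finish: task-3 and task-5.
(3) Exactly 0 of the possible complete orderings are safe sequences.


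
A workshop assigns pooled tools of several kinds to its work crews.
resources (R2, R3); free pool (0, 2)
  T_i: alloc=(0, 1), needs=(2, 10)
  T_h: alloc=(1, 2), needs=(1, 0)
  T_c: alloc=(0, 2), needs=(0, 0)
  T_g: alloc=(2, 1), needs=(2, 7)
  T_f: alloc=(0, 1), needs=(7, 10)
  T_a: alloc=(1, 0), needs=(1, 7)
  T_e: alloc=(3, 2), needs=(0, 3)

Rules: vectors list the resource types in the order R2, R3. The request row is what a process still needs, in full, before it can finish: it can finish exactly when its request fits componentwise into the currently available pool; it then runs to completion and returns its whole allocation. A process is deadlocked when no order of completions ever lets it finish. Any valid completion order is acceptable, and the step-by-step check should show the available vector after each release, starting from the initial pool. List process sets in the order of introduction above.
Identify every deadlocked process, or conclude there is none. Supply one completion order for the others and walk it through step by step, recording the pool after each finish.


Deadlocked: T_i and T_f.
Key observation: after T_c, T_e, T_h, T_g, T_a complete, (7, 9) is the best the pool ever gets, yet each leftover process wants more R3.
A valid finishing order for the others: T_c, T_e, T_h, T_g, T_a. Verifying each step:
  pool = (0, 2)
  run T_c (needs (0, 0), free (0, 2)); after release of (0, 2) the pool is (0, 4)
  run T_e (needs (0, 3), free (0, 4)); after release of (3, 2) the pool is (3, 6)
  run T_h (needs (1, 0), free (3, 6)); after release of (1, 2) the pool is (4, 8)
  run T_g (needs (2, 7), free (4, 8)); after release of (2, 1) the pool is (6, 9)
  run T_a (needs (1, 7), free (6, 9)); after release of (1, 0) the pool is (7, 9)
None of the blocked processes ever fits:
  blocked: T_i wants (2, 10), pool (7, 9) — not enough R3
  blocked: T_f wants (7, 10), pool (7, 9) — not enough R3
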